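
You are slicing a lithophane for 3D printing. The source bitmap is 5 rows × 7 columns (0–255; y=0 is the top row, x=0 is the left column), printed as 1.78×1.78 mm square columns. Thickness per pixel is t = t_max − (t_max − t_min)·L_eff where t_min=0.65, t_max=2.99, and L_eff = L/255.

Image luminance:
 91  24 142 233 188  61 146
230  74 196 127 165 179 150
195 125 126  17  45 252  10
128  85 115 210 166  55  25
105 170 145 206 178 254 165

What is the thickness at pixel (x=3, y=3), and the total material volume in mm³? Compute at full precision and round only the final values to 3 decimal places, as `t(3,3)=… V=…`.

t(3,3)=1.063 V=192.509

span = t_max - t_min = 2.99 - 0.65 = 2.340
L(3,3) = 210, L_eff = 210/255 = 0.823529
t(3,3) = 2.99 - 2.340·0.823529 = 1.063
Σt over all 5·7 pixels = 516451/8500 ≈ 60.7589412
V = pitch²·Σt = 1.78²·516451/8500 = 192.509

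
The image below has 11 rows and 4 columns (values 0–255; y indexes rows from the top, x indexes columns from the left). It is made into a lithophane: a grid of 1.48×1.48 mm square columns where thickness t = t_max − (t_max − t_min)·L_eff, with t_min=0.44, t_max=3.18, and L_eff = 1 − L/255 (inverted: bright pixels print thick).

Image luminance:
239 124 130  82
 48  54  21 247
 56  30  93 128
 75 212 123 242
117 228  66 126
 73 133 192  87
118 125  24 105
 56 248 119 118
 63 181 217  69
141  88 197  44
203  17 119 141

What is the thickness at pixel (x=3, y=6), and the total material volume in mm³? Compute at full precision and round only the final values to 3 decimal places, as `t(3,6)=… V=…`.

t(3,6)=1.568 V=167.594

span = t_max - t_min = 3.18 - 0.44 = 2.740
L(3,6) = 105, L_eff = 1 - 105/255 = 0.588235 (inverted)
t(3,6) = 3.18 - 2.740·0.588235 = 1.568
Σt over all 11·4 pixels = 325181/4250 ≈ 76.5131765
V = pitch²·Σt = 1.48²·325181/4250 = 167.594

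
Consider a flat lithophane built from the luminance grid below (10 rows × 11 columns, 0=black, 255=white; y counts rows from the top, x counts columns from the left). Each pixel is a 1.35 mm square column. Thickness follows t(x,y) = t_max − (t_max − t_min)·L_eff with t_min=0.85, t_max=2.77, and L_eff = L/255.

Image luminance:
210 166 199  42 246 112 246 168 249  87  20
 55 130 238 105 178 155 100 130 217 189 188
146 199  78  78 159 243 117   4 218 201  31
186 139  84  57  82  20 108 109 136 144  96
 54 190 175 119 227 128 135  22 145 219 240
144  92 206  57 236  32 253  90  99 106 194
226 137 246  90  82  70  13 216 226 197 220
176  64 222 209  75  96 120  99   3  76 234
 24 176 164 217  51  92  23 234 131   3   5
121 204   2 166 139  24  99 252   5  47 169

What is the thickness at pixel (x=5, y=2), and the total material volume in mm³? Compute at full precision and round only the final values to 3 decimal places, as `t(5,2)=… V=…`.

span = t_max - t_min = 2.77 - 0.85 = 1.920
L(5,2) = 243, L_eff = 243/255 = 0.952941
t(5,2) = 2.77 - 1.920·0.952941 = 0.940
Σt over all 10·11 pixels = 825439/4250 ≈ 194.2209412
V = pitch²·Σt = 1.35²·825439/4250 = 353.968

t(5,2)=0.940 V=353.968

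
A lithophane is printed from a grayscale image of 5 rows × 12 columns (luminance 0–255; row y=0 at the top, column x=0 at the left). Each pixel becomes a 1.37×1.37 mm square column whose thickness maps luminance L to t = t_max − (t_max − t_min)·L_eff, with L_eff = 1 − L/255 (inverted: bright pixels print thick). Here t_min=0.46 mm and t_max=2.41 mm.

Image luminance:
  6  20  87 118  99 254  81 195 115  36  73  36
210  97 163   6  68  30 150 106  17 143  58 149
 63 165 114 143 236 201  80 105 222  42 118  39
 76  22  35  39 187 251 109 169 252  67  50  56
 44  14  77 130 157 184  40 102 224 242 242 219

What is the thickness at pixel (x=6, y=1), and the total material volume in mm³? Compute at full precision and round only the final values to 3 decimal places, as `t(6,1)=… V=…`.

t(6,1)=1.607 V=149.875

span = t_max - t_min = 2.41 - 0.46 = 1.950
L(6,1) = 150, L_eff = 1 - 150/255 = 0.411765 (inverted)
t(6,1) = 2.41 - 1.950·0.411765 = 1.607
Σt over all 5·12 pixels = 135749/1700 ≈ 79.8523529
V = pitch²·Σt = 1.37²·135749/1700 = 149.875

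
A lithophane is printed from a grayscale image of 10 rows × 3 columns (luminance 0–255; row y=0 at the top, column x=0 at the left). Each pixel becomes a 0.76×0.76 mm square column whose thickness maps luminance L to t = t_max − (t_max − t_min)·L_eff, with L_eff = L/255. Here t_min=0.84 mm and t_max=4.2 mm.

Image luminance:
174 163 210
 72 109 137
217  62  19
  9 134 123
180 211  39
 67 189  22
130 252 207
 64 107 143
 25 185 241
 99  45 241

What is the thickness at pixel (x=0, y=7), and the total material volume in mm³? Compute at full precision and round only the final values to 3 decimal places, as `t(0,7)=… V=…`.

span = t_max - t_min = 4.2 - 0.84 = 3.360
L(0,7) = 64, L_eff = 64/255 = 0.250980
t(0,7) = 4.2 - 3.360·0.250980 = 3.357
Σt over all 10·3 pixels = 74.928
V = pitch²·Σt = 0.76²·74.928 = 43.278

t(0,7)=3.357 V=43.278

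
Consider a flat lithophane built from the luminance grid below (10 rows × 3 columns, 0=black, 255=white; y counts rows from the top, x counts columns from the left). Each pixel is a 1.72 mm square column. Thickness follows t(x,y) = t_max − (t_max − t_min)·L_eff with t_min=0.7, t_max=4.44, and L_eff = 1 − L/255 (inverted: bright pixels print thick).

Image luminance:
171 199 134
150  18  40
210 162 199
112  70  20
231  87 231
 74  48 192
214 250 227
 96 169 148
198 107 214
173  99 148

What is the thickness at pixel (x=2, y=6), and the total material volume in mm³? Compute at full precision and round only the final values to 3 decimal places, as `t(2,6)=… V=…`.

t(2,6)=4.029 V=252.651

span = t_max - t_min = 4.44 - 0.7 = 3.740
L(2,6) = 227, L_eff = 1 - 227/255 = 0.109804 (inverted)
t(2,6) = 4.44 - 3.740·0.109804 = 4.029
Σt over all 10·3 pixels = 64051/750 ≈ 85.4013333
V = pitch²·Σt = 1.72²·64051/750 = 252.651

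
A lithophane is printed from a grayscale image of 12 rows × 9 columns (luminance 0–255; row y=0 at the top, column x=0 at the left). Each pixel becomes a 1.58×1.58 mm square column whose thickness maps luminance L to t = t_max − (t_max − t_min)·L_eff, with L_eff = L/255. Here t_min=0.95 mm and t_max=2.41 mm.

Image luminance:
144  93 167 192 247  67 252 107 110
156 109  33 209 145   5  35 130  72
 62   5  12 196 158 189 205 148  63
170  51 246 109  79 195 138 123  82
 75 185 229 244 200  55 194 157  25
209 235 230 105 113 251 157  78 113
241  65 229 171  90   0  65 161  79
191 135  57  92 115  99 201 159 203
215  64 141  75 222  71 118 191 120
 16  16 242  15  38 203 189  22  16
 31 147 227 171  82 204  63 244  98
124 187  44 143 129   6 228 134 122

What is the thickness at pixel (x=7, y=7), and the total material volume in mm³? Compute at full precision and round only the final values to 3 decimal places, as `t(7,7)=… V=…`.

t(7,7)=1.500 V=448.659

span = t_max - t_min = 2.41 - 0.95 = 1.460
L(7,7) = 159, L_eff = 159/255 = 0.623529
t(7,7) = 2.41 - 1.460·0.623529 = 1.500
Σt over all 12·9 pixels = 76382/425 ≈ 179.7223529
V = pitch²·Σt = 1.58²·76382/425 = 448.659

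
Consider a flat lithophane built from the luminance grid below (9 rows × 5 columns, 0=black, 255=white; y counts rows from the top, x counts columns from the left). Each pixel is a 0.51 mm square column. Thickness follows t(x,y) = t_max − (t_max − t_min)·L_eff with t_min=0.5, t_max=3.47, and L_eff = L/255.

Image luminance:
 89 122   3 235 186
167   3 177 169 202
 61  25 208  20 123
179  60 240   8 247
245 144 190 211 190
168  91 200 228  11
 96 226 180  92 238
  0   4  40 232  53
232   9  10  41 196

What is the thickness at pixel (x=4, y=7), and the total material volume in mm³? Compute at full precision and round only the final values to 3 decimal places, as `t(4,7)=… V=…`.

t(4,7)=2.853 V=22.890

span = t_max - t_min = 3.47 - 0.5 = 2.970
L(4,7) = 53, L_eff = 53/255 = 0.207843
t(4,7) = 3.47 - 2.970·0.207843 = 2.853
Σt over all 9·5 pixels = 374013/4250 ≈ 88.0030588
V = pitch²·Σt = 0.51²·374013/4250 = 22.890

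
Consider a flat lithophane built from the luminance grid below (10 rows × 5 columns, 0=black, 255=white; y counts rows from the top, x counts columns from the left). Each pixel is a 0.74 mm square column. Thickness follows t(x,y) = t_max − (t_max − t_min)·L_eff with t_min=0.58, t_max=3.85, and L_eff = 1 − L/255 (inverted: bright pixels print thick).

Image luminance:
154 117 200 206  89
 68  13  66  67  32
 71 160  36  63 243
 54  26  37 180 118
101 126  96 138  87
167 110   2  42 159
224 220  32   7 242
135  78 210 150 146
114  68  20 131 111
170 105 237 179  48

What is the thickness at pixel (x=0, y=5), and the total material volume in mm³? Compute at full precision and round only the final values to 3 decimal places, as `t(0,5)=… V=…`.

t(0,5)=2.722 V=55.591

span = t_max - t_min = 3.85 - 0.58 = 3.270
L(0,5) = 167, L_eff = 1 - 167/255 = 0.345098 (inverted)
t(0,5) = 3.85 - 3.270·0.345098 = 2.722
Σt over all 10·5 pixels = 172579/1700 ≈ 101.5170588
V = pitch²·Σt = 0.74²·172579/1700 = 55.591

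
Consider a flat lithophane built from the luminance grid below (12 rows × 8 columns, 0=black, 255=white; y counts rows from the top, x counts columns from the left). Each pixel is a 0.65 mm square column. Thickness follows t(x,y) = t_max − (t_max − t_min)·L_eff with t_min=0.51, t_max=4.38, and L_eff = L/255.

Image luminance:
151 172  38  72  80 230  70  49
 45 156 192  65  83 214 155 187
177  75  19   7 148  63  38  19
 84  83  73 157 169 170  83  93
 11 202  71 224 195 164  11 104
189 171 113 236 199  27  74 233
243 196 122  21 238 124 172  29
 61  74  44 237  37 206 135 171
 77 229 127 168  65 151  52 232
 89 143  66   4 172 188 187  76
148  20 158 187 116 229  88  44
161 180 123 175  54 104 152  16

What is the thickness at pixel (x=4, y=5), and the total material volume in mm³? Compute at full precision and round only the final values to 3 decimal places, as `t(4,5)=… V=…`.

span = t_max - t_min = 4.38 - 0.51 = 3.870
L(4,5) = 199, L_eff = 199/255 = 0.780392
t(4,5) = 4.38 - 3.870·0.780392 = 1.360
Σt over all 12·8 pixels = 515163/2125 ≈ 242.4296471
V = pitch²·Σt = 0.65²·515163/2125 = 102.427

t(4,5)=1.360 V=102.427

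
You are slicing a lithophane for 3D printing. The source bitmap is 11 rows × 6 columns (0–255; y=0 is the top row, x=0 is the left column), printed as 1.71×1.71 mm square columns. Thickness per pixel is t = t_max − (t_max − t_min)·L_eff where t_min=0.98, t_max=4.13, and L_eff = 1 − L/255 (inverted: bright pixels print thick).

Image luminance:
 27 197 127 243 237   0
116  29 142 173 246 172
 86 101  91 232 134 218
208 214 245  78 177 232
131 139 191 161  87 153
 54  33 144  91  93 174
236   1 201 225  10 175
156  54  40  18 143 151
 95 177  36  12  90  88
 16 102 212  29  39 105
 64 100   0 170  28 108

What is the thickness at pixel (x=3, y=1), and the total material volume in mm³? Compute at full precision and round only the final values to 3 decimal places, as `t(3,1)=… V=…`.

span = t_max - t_min = 4.13 - 0.98 = 3.150
L(3,1) = 173, L_eff = 1 - 173/255 = 0.321569 (inverted)
t(3,1) = 4.13 - 3.150·0.321569 = 3.117
Σt over all 11·6 pixels = 279153/1700 ≈ 164.2076471
V = pitch²·Σt = 1.71²·279153/1700 = 480.160

t(3,1)=3.117 V=480.160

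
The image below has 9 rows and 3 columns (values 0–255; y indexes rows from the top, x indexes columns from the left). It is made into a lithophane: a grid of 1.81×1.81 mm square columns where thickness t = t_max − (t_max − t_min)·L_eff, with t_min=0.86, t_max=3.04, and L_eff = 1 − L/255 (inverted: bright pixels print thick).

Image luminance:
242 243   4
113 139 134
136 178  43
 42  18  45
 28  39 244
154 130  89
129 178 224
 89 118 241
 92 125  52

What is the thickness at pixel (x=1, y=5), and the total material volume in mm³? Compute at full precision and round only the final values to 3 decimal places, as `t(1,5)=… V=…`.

t(1,5)=1.971 V=167.627

span = t_max - t_min = 3.04 - 0.86 = 2.180
L(1,5) = 130, L_eff = 1 - 130/255 = 0.490196 (inverted)
t(1,5) = 3.04 - 2.180·0.490196 = 1.971
Σt over all 9·3 pixels = 326188/6375 ≈ 51.1667451
V = pitch²·Σt = 1.81²·326188/6375 = 167.627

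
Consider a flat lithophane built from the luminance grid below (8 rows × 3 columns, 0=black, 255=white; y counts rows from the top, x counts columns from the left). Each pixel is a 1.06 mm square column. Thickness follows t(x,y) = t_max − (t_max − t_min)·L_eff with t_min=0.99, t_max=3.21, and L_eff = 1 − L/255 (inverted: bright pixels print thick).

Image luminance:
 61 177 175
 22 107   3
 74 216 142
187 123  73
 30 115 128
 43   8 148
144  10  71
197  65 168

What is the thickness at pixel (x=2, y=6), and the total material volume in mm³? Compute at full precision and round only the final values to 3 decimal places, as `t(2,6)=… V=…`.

t(2,6)=1.608 V=51.024

span = t_max - t_min = 3.21 - 0.99 = 2.220
L(2,6) = 71, L_eff = 1 - 71/255 = 0.721569 (inverted)
t(2,6) = 3.21 - 2.220·0.721569 = 1.608
Σt over all 8·3 pixels = 192999/4250 ≈ 45.4115294
V = pitch²·Σt = 1.06²·192999/4250 = 51.024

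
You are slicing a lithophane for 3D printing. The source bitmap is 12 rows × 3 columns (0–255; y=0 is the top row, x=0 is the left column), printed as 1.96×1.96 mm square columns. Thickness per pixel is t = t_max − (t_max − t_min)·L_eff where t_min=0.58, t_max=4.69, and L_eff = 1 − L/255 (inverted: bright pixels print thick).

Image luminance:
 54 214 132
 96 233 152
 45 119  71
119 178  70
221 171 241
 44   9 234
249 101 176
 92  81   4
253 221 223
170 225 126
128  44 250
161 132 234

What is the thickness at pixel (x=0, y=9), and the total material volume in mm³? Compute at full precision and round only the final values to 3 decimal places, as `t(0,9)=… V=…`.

span = t_max - t_min = 4.69 - 0.58 = 4.110
L(0,9) = 170, L_eff = 1 - 170/255 = 0.333333 (inverted)
t(0,9) = 4.69 - 4.110·0.333333 = 3.320
Σt over all 12·3 pixels = 899881/8500 ≈ 105.8683529
V = pitch²·Σt = 1.96²·899881/8500 = 406.704

t(0,9)=3.320 V=406.704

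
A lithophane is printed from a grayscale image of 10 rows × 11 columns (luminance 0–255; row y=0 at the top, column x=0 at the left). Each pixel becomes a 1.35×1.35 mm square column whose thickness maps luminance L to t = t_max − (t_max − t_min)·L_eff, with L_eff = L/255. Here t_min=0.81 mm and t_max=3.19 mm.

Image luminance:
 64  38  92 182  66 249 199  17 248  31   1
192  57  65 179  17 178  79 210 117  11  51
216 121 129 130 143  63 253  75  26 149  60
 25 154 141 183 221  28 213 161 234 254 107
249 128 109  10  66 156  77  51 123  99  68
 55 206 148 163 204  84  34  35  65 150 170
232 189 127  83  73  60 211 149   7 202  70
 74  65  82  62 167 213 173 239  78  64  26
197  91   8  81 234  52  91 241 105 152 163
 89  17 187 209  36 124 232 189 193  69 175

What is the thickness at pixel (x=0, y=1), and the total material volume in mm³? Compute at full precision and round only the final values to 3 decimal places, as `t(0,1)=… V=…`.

t(0,1)=1.398 V=410.561

span = t_max - t_min = 3.19 - 0.81 = 2.380
L(0,1) = 192, L_eff = 192/255 = 0.752941
t(0,1) = 3.19 - 2.380·0.752941 = 1.398
Σt over all 10·11 pixels = 33791/150 ≈ 225.2733333
V = pitch²·Σt = 1.35²·33791/150 = 410.561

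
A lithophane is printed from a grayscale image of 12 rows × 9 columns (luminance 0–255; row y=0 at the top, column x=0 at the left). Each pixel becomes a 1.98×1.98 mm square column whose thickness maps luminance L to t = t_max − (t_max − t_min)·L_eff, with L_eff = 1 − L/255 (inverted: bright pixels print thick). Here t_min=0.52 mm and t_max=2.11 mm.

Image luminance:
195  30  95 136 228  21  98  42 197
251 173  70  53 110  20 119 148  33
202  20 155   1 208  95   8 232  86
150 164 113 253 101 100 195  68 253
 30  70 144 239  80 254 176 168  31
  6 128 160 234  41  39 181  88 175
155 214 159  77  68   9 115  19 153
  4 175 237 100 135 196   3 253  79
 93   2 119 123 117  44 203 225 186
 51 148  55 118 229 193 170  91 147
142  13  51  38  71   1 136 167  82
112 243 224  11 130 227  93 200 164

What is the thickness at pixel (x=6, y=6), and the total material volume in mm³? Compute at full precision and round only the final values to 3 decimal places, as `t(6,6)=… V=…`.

span = t_max - t_min = 2.11 - 0.52 = 1.590
L(6,6) = 115, L_eff = 1 - 115/255 = 0.549020 (inverted)
t(6,6) = 2.11 - 1.590·0.549020 = 1.237
Σt over all 12·9 pixels = 1178921/8500 ≈ 138.6965882
V = pitch²·Σt = 1.98²·1178921/8500 = 543.746

t(6,6)=1.237 V=543.746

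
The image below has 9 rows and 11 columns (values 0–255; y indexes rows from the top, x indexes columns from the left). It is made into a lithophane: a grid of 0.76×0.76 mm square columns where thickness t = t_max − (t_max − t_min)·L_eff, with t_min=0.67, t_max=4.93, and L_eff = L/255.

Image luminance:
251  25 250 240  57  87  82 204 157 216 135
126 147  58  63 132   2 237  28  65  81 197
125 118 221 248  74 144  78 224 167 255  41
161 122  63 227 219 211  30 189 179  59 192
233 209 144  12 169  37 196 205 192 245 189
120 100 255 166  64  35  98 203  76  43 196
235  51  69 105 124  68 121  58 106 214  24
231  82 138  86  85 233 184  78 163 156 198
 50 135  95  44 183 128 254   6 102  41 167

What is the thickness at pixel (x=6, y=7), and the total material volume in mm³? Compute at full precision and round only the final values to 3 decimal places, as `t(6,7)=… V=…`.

span = t_max - t_min = 4.93 - 0.67 = 4.260
L(6,7) = 184, L_eff = 184/255 = 0.721569
t(6,7) = 4.93 - 4.260·0.721569 = 1.856
Σt over all 9·11 pixels = 2247499/8500 ≈ 264.4116471
V = pitch²·Σt = 0.76²·2247499/8500 = 152.724

t(6,7)=1.856 V=152.724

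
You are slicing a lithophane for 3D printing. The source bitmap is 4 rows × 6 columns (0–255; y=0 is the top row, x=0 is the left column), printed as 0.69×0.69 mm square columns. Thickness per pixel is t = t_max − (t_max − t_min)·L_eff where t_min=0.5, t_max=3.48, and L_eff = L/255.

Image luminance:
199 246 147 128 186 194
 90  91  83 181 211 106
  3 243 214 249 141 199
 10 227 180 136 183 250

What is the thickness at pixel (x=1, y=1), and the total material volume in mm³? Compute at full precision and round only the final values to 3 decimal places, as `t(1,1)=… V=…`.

span = t_max - t_min = 3.48 - 0.5 = 2.980
L(1,1) = 91, L_eff = 91/255 = 0.356863
t(1,1) = 3.48 - 2.980·0.356863 = 2.417
Σt over all 4·6 pixels = 161409/4250 ≈ 37.9785882
V = pitch²·Σt = 0.69²·161409/4250 = 18.082

t(1,1)=2.417 V=18.082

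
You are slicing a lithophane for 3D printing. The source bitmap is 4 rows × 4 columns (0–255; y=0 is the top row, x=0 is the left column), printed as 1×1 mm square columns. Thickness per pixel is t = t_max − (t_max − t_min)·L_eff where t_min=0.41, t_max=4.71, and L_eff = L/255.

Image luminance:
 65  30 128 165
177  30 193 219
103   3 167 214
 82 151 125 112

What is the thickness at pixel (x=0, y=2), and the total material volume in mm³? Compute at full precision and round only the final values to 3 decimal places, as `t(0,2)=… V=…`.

t(0,2)=2.973 V=42.242

span = t_max - t_min = 4.71 - 0.41 = 4.300
L(0,2) = 103, L_eff = 103/255 = 0.403922
t(0,2) = 4.71 - 4.300·0.403922 = 2.973
Σt over all 4·4 pixels = 53858/1275 ≈ 42.2415686
V = pitch²·Σt = 1²·53858/1275 = 42.242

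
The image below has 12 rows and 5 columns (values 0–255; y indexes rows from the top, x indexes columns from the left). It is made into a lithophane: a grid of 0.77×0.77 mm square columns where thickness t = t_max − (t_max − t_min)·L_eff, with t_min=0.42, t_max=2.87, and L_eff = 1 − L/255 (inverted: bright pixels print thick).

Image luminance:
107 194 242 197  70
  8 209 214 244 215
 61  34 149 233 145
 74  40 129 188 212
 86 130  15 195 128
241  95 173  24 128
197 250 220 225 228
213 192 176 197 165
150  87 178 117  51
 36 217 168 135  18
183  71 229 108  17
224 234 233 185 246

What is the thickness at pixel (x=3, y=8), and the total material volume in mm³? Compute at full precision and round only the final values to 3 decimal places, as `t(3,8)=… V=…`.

t(3,8)=1.544 V=66.950

span = t_max - t_min = 2.87 - 0.42 = 2.450
L(3,8) = 117, L_eff = 1 - 117/255 = 0.541176 (inverted)
t(3,8) = 2.87 - 2.450·0.541176 = 1.544
Σt over all 12·5 pixels = 57589/510 ≈ 112.9196078
V = pitch²·Σt = 0.77²·57589/510 = 66.950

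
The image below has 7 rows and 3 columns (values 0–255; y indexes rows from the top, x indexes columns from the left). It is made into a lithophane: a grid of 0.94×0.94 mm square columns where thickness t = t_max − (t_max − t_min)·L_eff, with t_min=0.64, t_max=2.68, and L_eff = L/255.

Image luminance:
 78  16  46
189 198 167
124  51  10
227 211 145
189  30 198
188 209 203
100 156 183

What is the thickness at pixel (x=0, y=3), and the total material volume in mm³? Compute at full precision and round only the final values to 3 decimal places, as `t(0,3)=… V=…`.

t(0,3)=0.864 V=29.102

span = t_max - t_min = 2.68 - 0.64 = 2.040
L(0,3) = 227, L_eff = 227/255 = 0.890196
t(0,3) = 2.68 - 2.040·0.890196 = 0.864
Σt over all 7·3 pixels = 32.936
V = pitch²·Σt = 0.94²·32.936 = 29.102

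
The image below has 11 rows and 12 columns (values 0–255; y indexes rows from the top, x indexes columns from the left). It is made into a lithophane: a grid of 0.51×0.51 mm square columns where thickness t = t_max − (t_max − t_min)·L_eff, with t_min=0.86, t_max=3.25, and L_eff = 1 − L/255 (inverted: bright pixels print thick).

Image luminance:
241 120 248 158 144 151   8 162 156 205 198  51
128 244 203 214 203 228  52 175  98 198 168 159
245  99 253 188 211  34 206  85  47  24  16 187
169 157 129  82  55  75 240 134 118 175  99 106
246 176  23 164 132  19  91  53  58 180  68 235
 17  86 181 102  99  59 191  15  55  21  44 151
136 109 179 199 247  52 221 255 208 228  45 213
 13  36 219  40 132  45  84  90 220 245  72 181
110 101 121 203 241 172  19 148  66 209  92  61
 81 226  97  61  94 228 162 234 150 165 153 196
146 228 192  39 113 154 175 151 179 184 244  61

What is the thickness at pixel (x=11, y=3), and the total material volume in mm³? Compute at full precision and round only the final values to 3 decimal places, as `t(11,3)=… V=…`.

t(11,3)=1.853 V=73.985

span = t_max - t_min = 3.25 - 0.86 = 2.390
L(11,3) = 106, L_eff = 1 - 106/255 = 0.584314 (inverted)
t(11,3) = 3.25 - 2.390·0.584314 = 1.853
Σt over all 11·12 pixels = 2417801/8500 ≈ 284.4471765
V = pitch²·Σt = 0.51²·2417801/8500 = 73.985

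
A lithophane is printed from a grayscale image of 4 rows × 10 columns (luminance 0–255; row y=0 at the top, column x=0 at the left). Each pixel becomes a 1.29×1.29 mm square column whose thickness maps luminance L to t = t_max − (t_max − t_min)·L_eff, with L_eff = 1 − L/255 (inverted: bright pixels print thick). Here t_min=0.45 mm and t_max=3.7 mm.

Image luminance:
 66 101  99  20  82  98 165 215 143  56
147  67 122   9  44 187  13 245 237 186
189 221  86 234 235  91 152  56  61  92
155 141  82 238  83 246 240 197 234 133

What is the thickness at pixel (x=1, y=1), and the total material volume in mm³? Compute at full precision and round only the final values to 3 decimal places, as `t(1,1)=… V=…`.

span = t_max - t_min = 3.7 - 0.45 = 3.250
L(1,1) = 67, L_eff = 1 - 67/255 = 0.737255 (inverted)
t(1,1) = 3.7 - 3.250·0.737255 = 1.304
Σt over all 4·10 pixels = 22361/255 ≈ 87.6901961
V = pitch²·Σt = 1.29²·22361/255 = 145.925

t(1,1)=1.304 V=145.925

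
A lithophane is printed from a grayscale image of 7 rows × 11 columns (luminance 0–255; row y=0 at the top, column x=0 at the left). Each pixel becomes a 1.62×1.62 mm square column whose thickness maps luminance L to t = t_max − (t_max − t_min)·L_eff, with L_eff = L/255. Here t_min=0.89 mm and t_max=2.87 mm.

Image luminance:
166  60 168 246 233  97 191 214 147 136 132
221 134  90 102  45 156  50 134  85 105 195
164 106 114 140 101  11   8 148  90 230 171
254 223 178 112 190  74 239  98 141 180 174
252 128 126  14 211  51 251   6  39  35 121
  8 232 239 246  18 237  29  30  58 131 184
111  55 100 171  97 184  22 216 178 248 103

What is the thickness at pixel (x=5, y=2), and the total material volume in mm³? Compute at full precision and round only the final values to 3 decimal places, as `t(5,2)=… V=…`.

span = t_max - t_min = 2.87 - 0.89 = 1.980
L(5,2) = 11, L_eff = 11/255 = 0.043137
t(5,2) = 2.87 - 1.980·0.043137 = 2.785
Σt over all 7·11 pixels = 1193071/8500 ≈ 140.3612941
V = pitch²·Σt = 1.62²·1193071/8500 = 368.364

t(5,2)=2.785 V=368.364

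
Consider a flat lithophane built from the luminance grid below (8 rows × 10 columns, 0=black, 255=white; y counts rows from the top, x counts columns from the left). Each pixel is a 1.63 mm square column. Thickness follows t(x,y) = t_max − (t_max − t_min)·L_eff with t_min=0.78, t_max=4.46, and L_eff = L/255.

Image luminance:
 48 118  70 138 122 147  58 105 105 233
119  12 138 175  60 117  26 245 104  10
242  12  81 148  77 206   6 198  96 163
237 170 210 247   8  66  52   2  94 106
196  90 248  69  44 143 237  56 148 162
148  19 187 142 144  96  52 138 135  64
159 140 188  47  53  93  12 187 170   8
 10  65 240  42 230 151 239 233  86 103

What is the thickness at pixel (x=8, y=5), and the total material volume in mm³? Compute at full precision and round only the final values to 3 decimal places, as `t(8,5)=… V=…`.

t(8,5)=2.512 V=582.001

span = t_max - t_min = 4.46 - 0.78 = 3.680
L(8,5) = 135, L_eff = 135/255 = 0.529412
t(8,5) = 4.46 - 3.680·0.529412 = 2.512
Σt over all 8·10 pixels = 279292/1275 ≈ 219.0525490
V = pitch²·Σt = 1.63²·279292/1275 = 582.001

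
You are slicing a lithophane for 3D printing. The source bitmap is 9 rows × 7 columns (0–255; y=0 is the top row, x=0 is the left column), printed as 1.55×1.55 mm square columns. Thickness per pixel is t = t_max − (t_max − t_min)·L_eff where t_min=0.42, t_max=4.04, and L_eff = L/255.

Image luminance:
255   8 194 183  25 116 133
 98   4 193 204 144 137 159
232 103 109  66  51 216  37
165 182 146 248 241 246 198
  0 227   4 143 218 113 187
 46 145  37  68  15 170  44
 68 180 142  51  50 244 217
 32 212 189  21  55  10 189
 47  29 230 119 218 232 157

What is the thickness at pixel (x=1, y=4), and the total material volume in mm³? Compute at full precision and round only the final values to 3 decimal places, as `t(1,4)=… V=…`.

t(1,4)=0.817 V=331.746

span = t_max - t_min = 4.04 - 0.42 = 3.620
L(1,4) = 227, L_eff = 227/255 = 0.890196
t(1,4) = 4.04 - 3.620·0.890196 = 0.817
Σt over all 9·7 pixels = 293428/2125 ≈ 138.0837647
V = pitch²·Σt = 1.55²·293428/2125 = 331.746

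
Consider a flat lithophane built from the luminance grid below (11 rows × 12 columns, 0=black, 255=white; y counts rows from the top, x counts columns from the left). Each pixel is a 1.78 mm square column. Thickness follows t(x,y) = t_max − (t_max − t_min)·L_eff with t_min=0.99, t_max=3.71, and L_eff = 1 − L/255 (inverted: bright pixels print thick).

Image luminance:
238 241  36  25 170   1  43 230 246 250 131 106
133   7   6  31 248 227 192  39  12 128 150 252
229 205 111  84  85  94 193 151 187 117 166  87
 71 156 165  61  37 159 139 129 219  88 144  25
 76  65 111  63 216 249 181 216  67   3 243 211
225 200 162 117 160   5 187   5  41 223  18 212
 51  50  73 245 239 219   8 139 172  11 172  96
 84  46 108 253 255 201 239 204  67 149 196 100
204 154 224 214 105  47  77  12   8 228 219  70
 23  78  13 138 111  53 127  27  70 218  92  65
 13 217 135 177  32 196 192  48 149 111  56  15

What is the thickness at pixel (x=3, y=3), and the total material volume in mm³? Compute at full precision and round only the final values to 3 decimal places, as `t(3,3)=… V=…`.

span = t_max - t_min = 3.71 - 0.99 = 2.720
L(3,3) = 61, L_eff = 1 - 61/255 = 0.760784 (inverted)
t(3,3) = 3.71 - 2.720·0.760784 = 1.641
Σt over all 11·12 pixels = 23237/75 ≈ 309.8266667
V = pitch²·Σt = 1.78²·23237/75 = 981.655

t(3,3)=1.641 V=981.655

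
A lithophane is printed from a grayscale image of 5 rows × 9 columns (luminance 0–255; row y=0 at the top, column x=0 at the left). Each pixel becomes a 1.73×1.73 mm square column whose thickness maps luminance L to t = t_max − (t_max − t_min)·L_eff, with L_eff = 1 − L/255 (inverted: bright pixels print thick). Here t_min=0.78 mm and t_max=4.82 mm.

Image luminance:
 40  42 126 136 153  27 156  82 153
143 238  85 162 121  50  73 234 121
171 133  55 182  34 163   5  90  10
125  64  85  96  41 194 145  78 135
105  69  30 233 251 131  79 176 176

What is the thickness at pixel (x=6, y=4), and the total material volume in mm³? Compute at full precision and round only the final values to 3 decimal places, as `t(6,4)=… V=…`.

t(6,4)=2.032 V=351.524

span = t_max - t_min = 4.82 - 0.78 = 4.040
L(6,4) = 79, L_eff = 1 - 79/255 = 0.690196 (inverted)
t(6,4) = 4.82 - 4.040·0.690196 = 2.032
Σt over all 5·9 pixels = 1497521/12750 ≈ 117.4526275
V = pitch²·Σt = 1.73²·1497521/12750 = 351.524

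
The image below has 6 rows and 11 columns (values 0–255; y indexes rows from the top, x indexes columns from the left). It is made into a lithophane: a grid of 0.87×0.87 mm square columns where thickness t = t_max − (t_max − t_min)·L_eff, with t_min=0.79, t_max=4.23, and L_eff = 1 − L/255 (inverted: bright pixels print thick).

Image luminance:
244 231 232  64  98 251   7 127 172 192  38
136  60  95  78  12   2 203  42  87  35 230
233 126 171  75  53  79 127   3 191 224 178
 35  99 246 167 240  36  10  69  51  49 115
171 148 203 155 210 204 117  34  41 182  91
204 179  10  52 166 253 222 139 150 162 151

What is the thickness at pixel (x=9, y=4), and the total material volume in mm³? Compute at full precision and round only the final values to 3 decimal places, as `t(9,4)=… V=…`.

t(9,4)=3.245 V=125.817

span = t_max - t_min = 4.23 - 0.79 = 3.440
L(9,4) = 182, L_eff = 1 - 182/255 = 0.286275 (inverted)
t(9,4) = 4.23 - 3.440·0.286275 = 3.245
Σt over all 6·11 pixels = 706463/4250 ≈ 166.2265882
V = pitch²·Σt = 0.87²·706463/4250 = 125.817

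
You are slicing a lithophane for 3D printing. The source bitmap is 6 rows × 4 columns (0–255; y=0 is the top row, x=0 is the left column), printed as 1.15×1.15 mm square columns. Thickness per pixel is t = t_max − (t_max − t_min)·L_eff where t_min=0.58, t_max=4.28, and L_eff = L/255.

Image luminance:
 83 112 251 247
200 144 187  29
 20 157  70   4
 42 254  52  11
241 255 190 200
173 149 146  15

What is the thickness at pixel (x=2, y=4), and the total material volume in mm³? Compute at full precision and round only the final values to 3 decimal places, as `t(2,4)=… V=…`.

span = t_max - t_min = 4.28 - 0.58 = 3.700
L(2,4) = 190, L_eff = 190/255 = 0.745098
t(2,4) = 4.28 - 3.700·0.745098 = 1.523
Σt over all 6·4 pixels = 71176/1275 ≈ 55.8243137
V = pitch²·Σt = 1.15²·71176/1275 = 73.828

t(2,4)=1.523 V=73.828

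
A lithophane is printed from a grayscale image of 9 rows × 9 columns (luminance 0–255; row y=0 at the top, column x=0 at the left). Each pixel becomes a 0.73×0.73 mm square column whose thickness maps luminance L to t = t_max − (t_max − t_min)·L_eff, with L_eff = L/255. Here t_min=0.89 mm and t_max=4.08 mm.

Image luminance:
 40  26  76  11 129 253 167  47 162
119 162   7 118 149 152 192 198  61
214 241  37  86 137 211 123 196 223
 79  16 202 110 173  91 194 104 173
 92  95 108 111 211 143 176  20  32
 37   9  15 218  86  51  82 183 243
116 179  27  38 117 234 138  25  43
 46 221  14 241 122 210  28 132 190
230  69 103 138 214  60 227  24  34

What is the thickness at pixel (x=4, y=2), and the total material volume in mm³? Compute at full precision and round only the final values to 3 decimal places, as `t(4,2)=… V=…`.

t(4,2)=2.366 V=110.708

span = t_max - t_min = 4.08 - 0.89 = 3.190
L(4,2) = 137, L_eff = 137/255 = 0.537255
t(4,2) = 4.08 - 3.190·0.537255 = 2.366
Σt over all 9·9 pixels = 5297531/25500 ≈ 207.7463137
V = pitch²·Σt = 0.73²·5297531/25500 = 110.708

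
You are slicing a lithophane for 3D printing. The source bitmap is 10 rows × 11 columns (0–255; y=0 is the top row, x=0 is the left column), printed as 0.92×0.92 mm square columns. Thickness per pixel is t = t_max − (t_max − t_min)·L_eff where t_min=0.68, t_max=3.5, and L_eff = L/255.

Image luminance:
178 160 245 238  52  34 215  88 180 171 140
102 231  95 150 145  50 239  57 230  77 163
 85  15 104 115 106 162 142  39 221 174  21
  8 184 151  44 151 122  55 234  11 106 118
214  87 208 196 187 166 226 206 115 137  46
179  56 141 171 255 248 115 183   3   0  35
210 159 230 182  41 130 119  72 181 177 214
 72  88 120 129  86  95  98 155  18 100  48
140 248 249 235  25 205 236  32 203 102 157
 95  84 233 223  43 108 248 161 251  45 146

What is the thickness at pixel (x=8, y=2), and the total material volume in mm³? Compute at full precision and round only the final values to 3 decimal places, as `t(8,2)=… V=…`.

span = t_max - t_min = 3.5 - 0.68 = 2.820
L(8,2) = 221, L_eff = 221/255 = 0.866667
t(8,2) = 3.5 - 2.820·0.866667 = 1.056
Σt over all 10·11 pixels = 37297/170 ≈ 219.3941176
V = pitch²·Σt = 0.92²·37297/170 = 185.695

t(8,2)=1.056 V=185.695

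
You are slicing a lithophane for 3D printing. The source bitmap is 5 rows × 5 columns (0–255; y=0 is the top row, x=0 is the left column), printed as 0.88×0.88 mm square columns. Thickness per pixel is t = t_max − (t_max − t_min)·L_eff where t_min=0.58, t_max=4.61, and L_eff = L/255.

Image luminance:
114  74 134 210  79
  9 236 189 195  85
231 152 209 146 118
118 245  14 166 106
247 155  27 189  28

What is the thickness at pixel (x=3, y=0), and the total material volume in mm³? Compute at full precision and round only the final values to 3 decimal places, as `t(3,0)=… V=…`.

t(3,0)=1.291 V=46.708

span = t_max - t_min = 4.61 - 0.58 = 4.030
L(3,0) = 210, L_eff = 210/255 = 0.823529
t(3,0) = 4.61 - 4.030·0.823529 = 1.291
Σt over all 5·5 pixels = 1538047/25500 ≈ 60.3155686
V = pitch²·Σt = 0.88²·1538047/25500 = 46.708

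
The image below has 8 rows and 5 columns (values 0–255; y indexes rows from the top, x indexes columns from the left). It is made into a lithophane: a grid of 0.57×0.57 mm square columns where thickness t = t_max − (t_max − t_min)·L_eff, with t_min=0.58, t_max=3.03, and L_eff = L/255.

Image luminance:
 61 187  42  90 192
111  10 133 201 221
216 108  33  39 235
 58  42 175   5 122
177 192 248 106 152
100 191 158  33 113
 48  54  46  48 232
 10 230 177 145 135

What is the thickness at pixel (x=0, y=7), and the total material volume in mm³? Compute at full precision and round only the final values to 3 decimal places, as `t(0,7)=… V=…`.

t(0,7)=2.934 V=24.157

span = t_max - t_min = 3.03 - 0.58 = 2.450
L(0,7) = 10, L_eff = 10/255 = 0.039216
t(0,7) = 3.03 - 2.450·0.039216 = 2.934
Σt over all 8·5 pixels = 94799/1275 ≈ 74.3521569
V = pitch²·Σt = 0.57²·94799/1275 = 24.157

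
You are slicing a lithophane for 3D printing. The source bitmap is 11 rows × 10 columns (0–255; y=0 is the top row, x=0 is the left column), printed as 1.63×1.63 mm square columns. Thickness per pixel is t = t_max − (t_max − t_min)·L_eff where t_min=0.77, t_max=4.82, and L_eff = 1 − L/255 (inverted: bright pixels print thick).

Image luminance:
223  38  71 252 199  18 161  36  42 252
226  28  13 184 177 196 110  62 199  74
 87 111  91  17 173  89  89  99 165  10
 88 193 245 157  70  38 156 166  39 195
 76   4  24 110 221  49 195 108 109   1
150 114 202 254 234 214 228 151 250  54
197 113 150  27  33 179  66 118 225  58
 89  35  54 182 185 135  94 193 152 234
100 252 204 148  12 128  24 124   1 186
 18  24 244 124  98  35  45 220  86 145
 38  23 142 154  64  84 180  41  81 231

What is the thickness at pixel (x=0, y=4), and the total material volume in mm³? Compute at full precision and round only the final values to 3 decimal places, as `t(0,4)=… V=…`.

span = t_max - t_min = 4.82 - 0.77 = 4.050
L(0,4) = 76, L_eff = 1 - 76/255 = 0.701961 (inverted)
t(0,4) = 4.82 - 4.050·0.701961 = 1.977
Σt over all 11·10 pixels = 296.92
V = pitch²·Σt = 1.63²·296.92 = 788.887

t(0,4)=1.977 V=788.887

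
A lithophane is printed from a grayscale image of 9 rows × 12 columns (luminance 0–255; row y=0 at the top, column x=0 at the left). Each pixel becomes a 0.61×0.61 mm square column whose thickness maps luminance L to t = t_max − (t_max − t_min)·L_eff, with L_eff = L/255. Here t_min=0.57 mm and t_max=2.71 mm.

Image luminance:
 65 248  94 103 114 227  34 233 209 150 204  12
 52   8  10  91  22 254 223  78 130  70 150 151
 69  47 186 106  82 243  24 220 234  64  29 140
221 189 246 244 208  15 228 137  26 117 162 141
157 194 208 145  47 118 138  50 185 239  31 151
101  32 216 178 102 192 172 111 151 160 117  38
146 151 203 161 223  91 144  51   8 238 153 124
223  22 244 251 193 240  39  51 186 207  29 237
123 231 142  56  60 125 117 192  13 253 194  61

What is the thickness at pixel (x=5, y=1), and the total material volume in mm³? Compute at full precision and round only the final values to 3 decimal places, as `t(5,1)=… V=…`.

t(5,1)=0.578 V=62.924

span = t_max - t_min = 2.71 - 0.57 = 2.140
L(5,1) = 254, L_eff = 254/255 = 0.996078
t(5,1) = 2.71 - 2.140·0.996078 = 0.578
Σt over all 9·12 pixels = 431219/2550 ≈ 169.1054902
V = pitch²·Σt = 0.61²·431219/2550 = 62.924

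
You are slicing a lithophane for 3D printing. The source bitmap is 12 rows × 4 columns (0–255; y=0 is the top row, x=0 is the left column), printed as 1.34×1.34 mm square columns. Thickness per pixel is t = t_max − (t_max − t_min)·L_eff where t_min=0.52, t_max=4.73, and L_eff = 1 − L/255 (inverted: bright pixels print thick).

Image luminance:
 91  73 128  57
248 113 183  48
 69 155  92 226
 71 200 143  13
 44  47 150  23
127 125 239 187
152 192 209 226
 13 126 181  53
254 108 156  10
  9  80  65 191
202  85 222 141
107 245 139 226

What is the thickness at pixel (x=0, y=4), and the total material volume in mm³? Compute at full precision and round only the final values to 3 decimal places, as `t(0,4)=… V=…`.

t(0,4)=1.246 V=229.922

span = t_max - t_min = 4.73 - 0.52 = 4.210
L(0,4) = 44, L_eff = 1 - 44/255 = 0.827451 (inverted)
t(0,4) = 4.73 - 4.210·0.827451 = 1.246
Σt over all 12·4 pixels = 816301/6375 ≈ 128.0472157
V = pitch²·Σt = 1.34²·816301/6375 = 229.922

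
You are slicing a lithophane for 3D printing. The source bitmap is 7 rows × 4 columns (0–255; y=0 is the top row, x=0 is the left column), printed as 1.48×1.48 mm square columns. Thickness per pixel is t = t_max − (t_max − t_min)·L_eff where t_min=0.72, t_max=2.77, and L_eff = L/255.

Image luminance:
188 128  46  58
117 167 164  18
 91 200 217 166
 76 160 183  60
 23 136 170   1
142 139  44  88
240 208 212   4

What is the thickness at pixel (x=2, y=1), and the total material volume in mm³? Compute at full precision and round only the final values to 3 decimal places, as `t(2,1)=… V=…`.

t(2,1)=1.452 V=109.206

span = t_max - t_min = 2.77 - 0.72 = 2.050
L(2,1) = 164, L_eff = 164/255 = 0.643137
t(2,1) = 2.77 - 2.050·0.643137 = 1.452
Σt over all 7·4 pixels = 25427/510 ≈ 49.8568627
V = pitch²·Σt = 1.48²·25427/510 = 109.206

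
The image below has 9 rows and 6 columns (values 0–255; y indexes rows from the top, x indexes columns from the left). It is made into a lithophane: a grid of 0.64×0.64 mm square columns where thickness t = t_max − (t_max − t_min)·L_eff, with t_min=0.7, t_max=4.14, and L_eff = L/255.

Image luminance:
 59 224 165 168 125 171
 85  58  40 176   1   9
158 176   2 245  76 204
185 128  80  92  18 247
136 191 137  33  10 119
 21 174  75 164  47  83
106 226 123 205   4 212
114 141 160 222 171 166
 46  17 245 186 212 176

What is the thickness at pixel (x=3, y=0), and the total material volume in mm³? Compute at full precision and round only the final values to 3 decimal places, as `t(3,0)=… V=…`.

t(3,0)=1.874 V=53.919

span = t_max - t_min = 4.14 - 0.7 = 3.440
L(3,0) = 168, L_eff = 168/255 = 0.658824
t(3,0) = 4.14 - 3.440·0.658824 = 1.874
Σt over all 9·6 pixels = 839191/6375 ≈ 131.6378039
V = pitch²·Σt = 0.64²·839191/6375 = 53.919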